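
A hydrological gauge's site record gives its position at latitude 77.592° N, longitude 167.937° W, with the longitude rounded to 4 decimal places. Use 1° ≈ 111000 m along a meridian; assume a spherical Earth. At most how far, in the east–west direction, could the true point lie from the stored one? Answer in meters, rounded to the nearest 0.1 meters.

1.2 meters

Rounding to 4 decimal places leaves the longitude within ±5e-05° of the true value.
One degree of longitude at 77.592° is 111000 × cos 77.592° ≈ 111000 × 0.2149 = 23850.8 m.
Maximum E–W displacement: 5e-05 × 23850.8 = 1.19254 m.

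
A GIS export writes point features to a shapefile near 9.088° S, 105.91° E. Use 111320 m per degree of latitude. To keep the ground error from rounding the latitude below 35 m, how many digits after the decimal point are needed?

4

One degree of latitude covers 111320 m.
With N decimal places the half-ulp bound is 0.5·10⁻ᴺ°, or 0.5·10⁻ᴺ × 111320 m on the ground.
Need 0.5 × 111320 × 10⁻ᴺ ≤ 35 → 10⁻ᴺ ≤ 6.288e-04, so N ≥ 3.20.
N = 3 would give 55.7 m (too coarse); N = 4 gives 5.57 m ≤ 35 m.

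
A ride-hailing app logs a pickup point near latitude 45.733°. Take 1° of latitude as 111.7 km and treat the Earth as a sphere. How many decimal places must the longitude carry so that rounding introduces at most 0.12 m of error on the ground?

At 45.733° one degree of longitude covers 111700 × cos 45.733° ≈ 111700 × 0.6980 ≈ 77966.9 m.
N decimal places → at most half a unit in the last place, 0.5 × 10⁻ᴺ° = 77966.9/2 × 10⁻ᴺ m.
Need 0.5 × 77966.9 × 10⁻ᴺ ≤ 0.12 → 10⁻ᴺ ≤ 3.078e-06, so N ≥ 5.51.
N = 5 would give 0.39 m (too coarse); N = 6 gives 0.039 m ≤ 0.12 m.

6 decimal places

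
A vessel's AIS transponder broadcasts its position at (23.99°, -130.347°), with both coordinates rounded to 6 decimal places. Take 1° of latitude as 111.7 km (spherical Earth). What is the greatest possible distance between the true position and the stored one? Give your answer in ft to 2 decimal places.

0.25 ft

Rounding to 6 decimal places leaves each coordinate within ±5e-07° of the true value.
North–south component: 5e-07° × 111700 = 0.05585 m.
East–west component at 23.99°: 5e-07° × 111700 × cos 23.99° ≈ 5e-07 × 102051 ≈ 0.0510255 m.
Worst case both components are at the extreme and orthogonal: √(0.05585² + 0.0510255²) ≈ 0.0756493 m.
In feet: 0.0756493 m ÷ 0.3048 ≈ 0.24819 ft.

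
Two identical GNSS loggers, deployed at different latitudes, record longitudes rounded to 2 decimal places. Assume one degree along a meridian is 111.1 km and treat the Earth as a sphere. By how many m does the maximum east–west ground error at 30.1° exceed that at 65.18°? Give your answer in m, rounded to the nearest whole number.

247 m

Rounding to 2 decimal places leaves the longitude within ±0.005° of the true value.
Error at 30.1° = 0.005° × 111100 × cos 30.1° ≈ 555.5 × 0.8652 = 480.59 m.
Error at 65.18° = 0.005° × 111100 × cos 65.18° ≈ 555.5 × 0.4198 = 233.18 m.
Difference: 480.59 − 233.18 = 247.41 m.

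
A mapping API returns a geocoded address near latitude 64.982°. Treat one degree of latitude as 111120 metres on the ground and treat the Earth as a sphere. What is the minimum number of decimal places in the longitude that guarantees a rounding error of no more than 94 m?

At 64.982° one degree of longitude covers 111120 × cos 64.982° ≈ 111120 × 0.4229 ≈ 46993 m.
With N decimal places the half-ulp bound is 0.5·10⁻ᴺ°, or 0.5·10⁻ᴺ × 46993 m on the ground.
Setting 23496.5 × 10⁻ᴺ ≤ 94 gives 10ᴺ ≥ 250, i.e. N ≥ 2.40.
So 3 decimal places suffice (23.5 m); 2 would allow up to 235 m.

3 decimal places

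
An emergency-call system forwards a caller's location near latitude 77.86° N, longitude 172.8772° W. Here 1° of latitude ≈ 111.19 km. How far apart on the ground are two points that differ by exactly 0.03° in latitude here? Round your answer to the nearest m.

0.03° × 111190 m/° = 3335.7 m.

3336 m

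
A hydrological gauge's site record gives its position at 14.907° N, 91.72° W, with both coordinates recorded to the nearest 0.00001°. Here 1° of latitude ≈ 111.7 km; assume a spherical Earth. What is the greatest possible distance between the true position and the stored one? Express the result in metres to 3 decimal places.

Rounding to 5 decimal places leaves each coordinate within ±5e-06° of the true value.
Latitude error → 5e-06 × 111700 = 0.5585 m along the meridian.
Longitude error → 5e-06 × 111700 × cos 14.907° = 5e-06 × 111700 × 0.9663 ≈ 0.539703 m.
Worst case both components are at the extreme and orthogonal: √(0.5585² + 0.539703²) ≈ 0.776661 m.

0.777 metres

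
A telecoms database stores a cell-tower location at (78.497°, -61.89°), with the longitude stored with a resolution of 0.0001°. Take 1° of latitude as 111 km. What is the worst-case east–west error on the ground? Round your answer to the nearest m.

1 m

With a 0.0001° grid the true value lies within half a step, ±0.0001°/2 = ±5e-05°, of the stored one.
At latitude 78.497° a degree of longitude spans 111000 m × cos 78.497° = 111000 × 0.1994 ≈ 22135.5 m.
So at most 5e-05° × 22135.5 ≈ 1.10678 m east–west.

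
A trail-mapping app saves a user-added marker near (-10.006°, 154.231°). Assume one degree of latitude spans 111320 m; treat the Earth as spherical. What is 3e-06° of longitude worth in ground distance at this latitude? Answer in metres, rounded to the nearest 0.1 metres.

At 10.006° a degree of longitude is 111320 × cos 10.006° ≈ 109627 m, so 3e-06° corresponds to 0.32888 m.

0.3 metres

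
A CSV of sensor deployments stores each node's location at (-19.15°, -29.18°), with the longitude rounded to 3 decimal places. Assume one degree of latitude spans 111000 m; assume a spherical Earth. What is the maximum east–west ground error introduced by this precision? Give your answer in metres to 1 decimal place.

Rounding to 3 decimal places leaves the longitude within ±0.0005° of the true value.
Parallels shrink by cos φ, so at 19.15° a degree of longitude is 111000 × 0.9447 ≈ 104858 m.
Maximum E–W displacement: 0.0005 × 104858 = 52.4288 m.

52.4 metres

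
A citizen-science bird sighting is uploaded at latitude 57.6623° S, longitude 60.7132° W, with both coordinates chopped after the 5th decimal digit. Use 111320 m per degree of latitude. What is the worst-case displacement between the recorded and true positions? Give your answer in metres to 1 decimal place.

1.3 metres

Truncating at 5 decimal places can drop up to a full unit in the last place, so each coordinate may be off by as much as 1e-05°.
Latitude error → 1e-05 × 111320 = 1.1132 m along the meridian.
East–west component at 57.6623°: 1e-05° × 111320 × cos 57.6623° ≈ 1e-05 × 59546 ≈ 0.59546 m.
Worst case both components are at the extreme and orthogonal: √(1.1132² + 0.59546²) ≈ 1.26245 m.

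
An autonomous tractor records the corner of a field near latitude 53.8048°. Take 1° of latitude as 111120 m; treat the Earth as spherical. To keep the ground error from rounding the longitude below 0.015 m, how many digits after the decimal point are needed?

At 53.8048° one degree of longitude covers 111120 × cos 53.8048° ≈ 111120 × 0.5905 ≈ 65620.6 m.
Rounding to N decimal places gives at most 0.5 × 10⁻ᴺ degrees of error, i.e. 0.5 × 10⁻ᴺ × 65620.6 m.
Need 0.5 × 65620.6 × 10⁻ᴺ ≤ 0.015 → 10⁻ᴺ ≤ 4.572e-07, so N ≥ 6.34.
At 6 places the error can reach 0.0328 m, but 7 places keeps it to 0.00328 m.

7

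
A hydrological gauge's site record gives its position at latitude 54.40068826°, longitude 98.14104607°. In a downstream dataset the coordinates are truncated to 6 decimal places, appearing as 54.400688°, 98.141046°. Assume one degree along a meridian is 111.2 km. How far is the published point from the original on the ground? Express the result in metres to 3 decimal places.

0.029 metres

The latitude changed by +0.00000026° and the longitude by +0.00000007°.
N–S: 0.00000026° × 111200 m/° = 0.028912 m.
East–west at this latitude: 0.00000007° × 111200 × cos 54.4007° ≈ 0.00000007 × 64731 = 0.00453117 m.
Combined displacement = (0.028912² + 0.00453117²)^½ ≈ 0.0292649 m.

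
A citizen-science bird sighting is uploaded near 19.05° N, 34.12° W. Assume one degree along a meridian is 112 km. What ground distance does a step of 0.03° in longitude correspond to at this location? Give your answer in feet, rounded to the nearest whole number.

10420 feet

At 19.05° a degree of longitude is 112000 × cos 19.05° ≈ 105866 m, so 0.03° corresponds to 3175.99 m.
Converting: 3175.99 m × 3.2808 ft/m ≈ 10420 ft.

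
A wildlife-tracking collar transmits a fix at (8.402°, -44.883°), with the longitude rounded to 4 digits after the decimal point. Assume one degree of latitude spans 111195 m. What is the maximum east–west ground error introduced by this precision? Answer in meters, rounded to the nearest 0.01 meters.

5.50 meters

Rounding to 4 decimal places leaves the longitude within ±5e-05° of the true value.
One degree of longitude at 8.402° is 111195 × cos 8.402° ≈ 111195 × 0.9893 = 110002 m.
East–west error: 5e-05° × 110002 m/° ≈ 5.50008 m.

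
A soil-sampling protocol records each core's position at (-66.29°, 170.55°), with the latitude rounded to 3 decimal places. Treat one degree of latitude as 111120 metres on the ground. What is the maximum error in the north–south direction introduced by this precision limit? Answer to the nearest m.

56 m

Rounding to 3 decimal places leaves the latitude within ±0.0005° of the true value.
Along the meridian that is 0.0005° × 111120 m/° = 55.56 m.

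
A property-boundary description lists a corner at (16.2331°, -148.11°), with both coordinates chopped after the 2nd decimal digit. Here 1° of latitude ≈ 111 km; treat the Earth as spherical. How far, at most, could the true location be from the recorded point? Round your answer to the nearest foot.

5049 feet

Truncating at 2 decimal places can drop up to a full unit in the last place, so each coordinate may be off by as much as 0.01°.
North–south component: 0.01° × 111000 = 1110 m.
E–W at 16.2331°: 0.01° × 111000 × cos 16.2331° = 0.01 × 111000 × 0.9601 ≈ 1065.75 m.
Worst case both components are at the extreme and orthogonal: √(1110² + 1065.75²) ≈ 1538.8 m.
Converting: 1538.8 m × 3.2808 ft/m ≈ 5048.6 ft.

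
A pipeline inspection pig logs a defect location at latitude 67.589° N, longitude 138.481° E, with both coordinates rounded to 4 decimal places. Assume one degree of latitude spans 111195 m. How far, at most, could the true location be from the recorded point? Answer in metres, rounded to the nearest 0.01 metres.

Rounding to 4 decimal places leaves each coordinate within ±5e-05° of the true value.
Latitude error → 5e-05 × 111195 = 5.55975 m along the meridian.
East–west component at 67.589°: 5e-05° × 111195 × cos 67.589° ≈ 5e-05 × 42392.9 ≈ 2.11964 m.
The two errors are perpendicular, so the maximum displacement is √(5.55975² + 2.11964²) ≈ 5.9501 m.

5.95 metres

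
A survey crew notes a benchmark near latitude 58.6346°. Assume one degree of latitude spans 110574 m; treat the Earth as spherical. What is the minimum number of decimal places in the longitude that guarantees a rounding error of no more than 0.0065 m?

At 58.6346° one degree of longitude covers 110574 × cos 58.6346° ≈ 110574 × 0.5205 ≈ 57553.1 m.
With N decimal places the half-ulp bound is 0.5·10⁻ᴺ°, or 0.5·10⁻ᴺ × 57553.1 m on the ground.
Setting 28776.6 × 10⁻ᴺ ≤ 0.0065 gives 10ᴺ ≥ 4.427e+06, i.e. N ≥ 6.65.
At 6 places the error can reach 0.0288 m, but 7 places keeps it to 0.00288 m.

7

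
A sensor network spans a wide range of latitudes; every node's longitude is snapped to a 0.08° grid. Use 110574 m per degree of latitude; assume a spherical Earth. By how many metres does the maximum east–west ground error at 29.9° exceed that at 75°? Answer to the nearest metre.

With a 0.08° grid the true value lies within half a step, ±0.08°/2 = ±0.04°, of the stored one.
At 29.9°: 0.04° × 110574 × cos 29.9° = 0.04 × 110574 × 0.8669 ≈ 3834.2 m.
At 75°: 0.04° × 110574 × cos 75° = 0.04 × 110574 × 0.2588 ≈ 1144.7 m.
Difference: 3834.2 − 1144.7 = 2689.5 m.

2690 metres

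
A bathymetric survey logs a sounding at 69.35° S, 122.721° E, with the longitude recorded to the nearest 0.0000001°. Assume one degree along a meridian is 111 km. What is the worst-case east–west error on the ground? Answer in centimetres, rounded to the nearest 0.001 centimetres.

0.196 centimetres

Rounding to 7 decimal places leaves the longitude within ±5e-08° of the true value.
One degree of longitude at 69.35° is 111000 × cos 69.35° ≈ 111000 × 0.3527 = 39145.1 m.
East–west error: 5e-08° × 39145.1 m/° ≈ 0.00195725 m.
That is 0.00195725 m = 0.19573 cm.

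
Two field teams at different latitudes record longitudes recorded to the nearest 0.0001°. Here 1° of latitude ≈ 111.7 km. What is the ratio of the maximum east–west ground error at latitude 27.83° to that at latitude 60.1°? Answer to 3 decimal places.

1.774

Rounding to 4 decimal places leaves the longitude within ±5e-05° of the true value.
At 27.83°: 5e-05° × 111700 × cos 27.83° = 5e-05 × 111700 × 0.8843 ≈ 4.939 m.
Error at 60.1° = 5e-05° × 111700 × cos 60.1° ≈ 5.585 × 0.4985 = 2.7841 m.
The ratio reduces to cos 27.83° / cos 60.1° = 0.8843/0.4985 ≈ 1.7740.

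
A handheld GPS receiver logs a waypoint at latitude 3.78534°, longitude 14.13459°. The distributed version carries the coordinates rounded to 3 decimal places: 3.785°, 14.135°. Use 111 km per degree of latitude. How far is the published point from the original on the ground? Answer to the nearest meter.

59 meters

Δlat = 3.78534 − 3.785 = +0.00034°; Δlon = 14.13459 − 14.135 = -0.00041°.
N–S: 0.00034° × 111000 m/° = 37.74 m.
E–W at 3.785°: -0.00041° × 111000 × cos 3.785° = -0.00041 × 111000 × 0.9978 ≈ -45.4107 m.
Combined displacement = (37.74² + 45.4107²)^½ ≈ 59.0461 m.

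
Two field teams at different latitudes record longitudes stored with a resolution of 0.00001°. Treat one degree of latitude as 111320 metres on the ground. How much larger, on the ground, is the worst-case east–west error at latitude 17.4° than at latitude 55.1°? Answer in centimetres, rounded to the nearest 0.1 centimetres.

With a 0.00001° grid the true value lies within half a step, ±0.00001°/2 = ±5e-06°, of the stored one.
At 17.4°: 5e-06° × 111320 × cos 17.4° = 5e-06 × 111320 × 0.9542 ≈ 0.53113 m.
At 55.1°: 5e-06° × 111320 × cos 55.1° = 5e-06 × 111320 × 0.5721 ≈ 0.31846 m.
Difference: 0.53113 − 0.31846 = 0.21267 m.
That is 0.212674 m = 21.267 cm.

21.3 centimetres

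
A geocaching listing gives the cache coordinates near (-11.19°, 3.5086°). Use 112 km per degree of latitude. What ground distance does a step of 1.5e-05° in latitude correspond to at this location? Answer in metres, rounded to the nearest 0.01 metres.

1.68 metres

Along a meridian 1.5e-05° is 1.5e-05 × 112000 = 1.68 m.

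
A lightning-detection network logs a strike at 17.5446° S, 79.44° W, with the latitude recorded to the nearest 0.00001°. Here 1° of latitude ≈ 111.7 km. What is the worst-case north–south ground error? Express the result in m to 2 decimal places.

0.56 m

Rounding to 5 decimal places leaves the latitude within ±5e-06° of the true value.
So the N–S error is at most 5e-06 × 111700 = 0.5585 m.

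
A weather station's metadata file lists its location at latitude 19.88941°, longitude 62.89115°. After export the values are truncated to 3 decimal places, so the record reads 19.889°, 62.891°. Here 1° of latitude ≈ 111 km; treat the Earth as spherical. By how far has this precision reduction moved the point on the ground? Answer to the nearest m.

48 m

Δlat = 19.88941 − 19.889 = +0.00041°; Δlon = 62.89115 − 62.891 = +0.00015°.
N–S: 0.00041° × 111000 m/° = 45.51 m.
East–west at this latitude: 0.00015° × 111000 × cos 19.889° ≈ 0.00015 × 104379 = 15.6569 m.
Hypotenuse of the two orthogonal shifts: √(45.51² + 15.6569²) = 48.1279 m.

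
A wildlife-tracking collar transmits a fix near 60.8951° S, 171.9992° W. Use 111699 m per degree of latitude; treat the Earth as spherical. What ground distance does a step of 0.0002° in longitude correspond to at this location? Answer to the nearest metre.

11 metres

At 60.8951° a degree of longitude is 111699 × cos 60.8951° ≈ 54331.5 m, so 0.0002° corresponds to 10.8663 m.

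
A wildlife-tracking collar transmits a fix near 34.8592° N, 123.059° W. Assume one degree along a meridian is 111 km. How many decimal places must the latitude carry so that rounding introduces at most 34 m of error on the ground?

4 decimal places

One degree of latitude covers 111000 m.
Rounding to N decimal places gives at most 0.5 × 10⁻ᴺ degrees of error, i.e. 0.5 × 10⁻ᴺ × 111000 m.
Need 0.5 × 111000 × 10⁻ᴺ ≤ 34 → 10⁻ᴺ ≤ 6.126e-04, so N ≥ 3.21.
N = 3 would give 55.5 m (too coarse); N = 4 gives 5.55 m ≤ 34 m.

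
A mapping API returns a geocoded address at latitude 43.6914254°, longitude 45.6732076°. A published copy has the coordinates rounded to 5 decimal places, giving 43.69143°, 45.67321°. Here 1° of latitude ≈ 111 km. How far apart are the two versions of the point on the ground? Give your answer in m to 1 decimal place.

0.5 m

Δlat = 43.6914254 − 43.69143 = -0.0000046°; Δlon = 45.6732076 − 45.67321 = -0.0000024°.
N–S: -0.0000046° × 111000 m/° = -0.5106 m.
E–W at 43.6914°: -0.0000024° × 111000 × cos 43.6914° = -0.0000024 × 111000 × 0.7231 ≈ -0.192626 m.
Hypotenuse of the two orthogonal shifts: √(0.5106² + 0.192626²) = 0.545726 m.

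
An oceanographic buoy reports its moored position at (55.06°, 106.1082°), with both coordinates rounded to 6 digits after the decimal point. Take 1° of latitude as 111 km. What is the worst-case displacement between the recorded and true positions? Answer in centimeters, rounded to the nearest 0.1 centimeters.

Rounding to 6 decimal places leaves each coordinate within ±5e-07° of the true value.
N–S: 5e-07° × 111000 m/° = 0.0555 m.
Longitude error → 5e-07 × 111000 × cos 55.06° = 5e-07 × 111000 × 0.5727 ≈ 0.0317859 m.
The two errors are perpendicular, so the maximum displacement is √(0.0555² + 0.0317859²) ≈ 0.0639577 m.
That is 0.0639577 m = 6.3958 cm.

6.4 centimeters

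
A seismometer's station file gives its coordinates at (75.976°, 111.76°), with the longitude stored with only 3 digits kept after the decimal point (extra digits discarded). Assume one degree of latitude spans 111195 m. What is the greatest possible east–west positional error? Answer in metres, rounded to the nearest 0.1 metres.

26.9 metres

Truncating at 3 decimal places can drop up to a full unit in the last place, so the longitude may be off by as much as 0.001°.
At latitude 75.976° a degree of longitude spans 111195 m × cos 75.976° = 111195 × 0.2423 ≈ 26945.7 m.
So at most 0.001° × 26945.7 ≈ 26.9457 m east–west.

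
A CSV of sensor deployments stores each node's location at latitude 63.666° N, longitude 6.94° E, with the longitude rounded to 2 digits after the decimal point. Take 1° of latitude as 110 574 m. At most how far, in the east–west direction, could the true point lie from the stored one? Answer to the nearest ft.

Rounding to 2 decimal places leaves the longitude within ±0.005° of the true value.
Parallels shrink by cos φ, so at 63.666° a degree of longitude is 110574 × 0.4436 ≈ 49051 m.
So at most 0.005° × 49051 ≈ 245.255 m east–west.
In feet: 245.255 m ÷ 0.3048 ≈ 804.64 ft.

805 ft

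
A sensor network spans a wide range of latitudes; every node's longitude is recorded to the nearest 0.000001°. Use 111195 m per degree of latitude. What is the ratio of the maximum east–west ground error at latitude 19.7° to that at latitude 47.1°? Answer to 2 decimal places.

Rounding to 6 decimal places leaves the longitude within ±5e-07° of the true value.
Error at 19.7° = 5e-07° × 111195 × cos 19.7° ≈ 0.055597 × 0.9415 = 0.052343 m.
Error at 47.1° = 5e-07° × 111195 × cos 47.1° ≈ 0.055597 × 0.6807 = 0.037846 m.
The ratio reduces to cos 19.7° / cos 47.1° = 0.9415/0.6807 ≈ 1.3830.

1.38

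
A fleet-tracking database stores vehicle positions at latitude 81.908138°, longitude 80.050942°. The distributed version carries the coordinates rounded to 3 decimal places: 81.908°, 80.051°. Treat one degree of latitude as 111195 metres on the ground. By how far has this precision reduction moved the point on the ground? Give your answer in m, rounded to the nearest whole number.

Δlat = 81.908138 − 81.908 = +0.000138°; Δlon = 80.050942 − 80.051 = -0.000058°.
N–S: 0.000138° × 111195 m/° = 15.3449 m.
E–W at 81.908°: -0.000058° × 111195 × cos 81.908° = -0.000058 × 111195 × 0.1408 ≈ -0.907824 m.
Combined displacement = (15.3449² + 0.907824²)^½ ≈ 15.3717 m.

15 m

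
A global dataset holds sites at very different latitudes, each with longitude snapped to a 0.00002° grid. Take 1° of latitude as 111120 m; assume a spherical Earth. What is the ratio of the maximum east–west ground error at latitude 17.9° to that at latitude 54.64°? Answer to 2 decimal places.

1.64

With a 0.00002° grid the true value lies within half a step, ±0.00002°/2 = ±1e-05°, of the stored one.
Error at 17.9° = 1e-05° × 111120 × cos 17.9° ≈ 1.1112 × 0.9516 = 1.0574 m.
At 54.64°: 1e-05° × 111120 × cos 54.64° = 1e-05 × 111120 × 0.5787 ≈ 0.64306 m.
Ratio: 1.0574 / 0.64306 = cos 17.9° / cos 54.64° ≈ 1.6443.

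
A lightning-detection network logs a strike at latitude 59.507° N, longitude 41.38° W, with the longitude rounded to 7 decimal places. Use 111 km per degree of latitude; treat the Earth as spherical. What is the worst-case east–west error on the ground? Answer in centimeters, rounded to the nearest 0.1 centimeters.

0.3 centimeters

Rounding to 7 decimal places leaves the longitude within ±5e-08° of the true value.
At latitude 59.507° a degree of longitude spans 111000 m × cos 59.507° = 111000 × 0.5074 ≈ 56325.1 m.
East–west error: 5e-08° × 56325.1 m/° ≈ 0.00281625 m.
That is 0.00281625 m = 0.28163 cm.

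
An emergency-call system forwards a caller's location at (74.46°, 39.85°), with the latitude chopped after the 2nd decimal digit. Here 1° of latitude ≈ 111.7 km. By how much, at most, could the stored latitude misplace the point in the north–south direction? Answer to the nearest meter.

1117 meters

Truncating at 2 decimal places can drop up to a full unit in the last place, so the latitude may be off by as much as 0.01°.
Along the meridian that is 0.01° × 111700 m/° = 1117 m.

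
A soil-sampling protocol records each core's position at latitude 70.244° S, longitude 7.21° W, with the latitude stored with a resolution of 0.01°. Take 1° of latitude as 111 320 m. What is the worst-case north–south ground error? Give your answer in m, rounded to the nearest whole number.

557 m

With a 0.01° grid the true value lies within half a step, ±0.01°/2 = ±0.005°, of the stored one.
So the N–S error is at most 0.005 × 111320 = 556.6 m.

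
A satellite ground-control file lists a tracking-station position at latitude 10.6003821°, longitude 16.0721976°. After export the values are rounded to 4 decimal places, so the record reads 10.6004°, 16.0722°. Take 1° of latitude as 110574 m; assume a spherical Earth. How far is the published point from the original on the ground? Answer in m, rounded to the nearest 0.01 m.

2.00 m

The latitude changed by -0.0000179° and the longitude by -0.0000024°.
N–S: -0.0000179° × 110574 m/° = -1.97927 m.
East–west at this latitude: -0.0000024° × 110574 × cos 10.6004° ≈ -0.0000024 × 108687 = -0.260849 m.
Distance: √(1.97927² + 0.260849²) ≈ 1.99639 m.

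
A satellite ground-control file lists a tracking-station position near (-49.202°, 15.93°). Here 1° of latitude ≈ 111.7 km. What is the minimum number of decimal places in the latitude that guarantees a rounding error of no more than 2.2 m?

5

One degree of latitude covers 111700 m.
With N decimal places the half-ulp bound is 0.5·10⁻ᴺ°, or 0.5·10⁻ᴺ × 111700 m on the ground.
Need 0.5 × 111700 × 10⁻ᴺ ≤ 2.2 → 10⁻ᴺ ≤ 3.939e-05, so N ≥ 4.40.
N = 4 would give 5.58 m (too coarse); N = 5 gives 0.558 m ≤ 2.2 m.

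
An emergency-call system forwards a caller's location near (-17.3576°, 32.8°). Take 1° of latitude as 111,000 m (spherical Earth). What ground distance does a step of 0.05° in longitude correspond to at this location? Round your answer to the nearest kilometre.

One degree of longitude here spans 111000 × cos 17.3576° = 111000 × 0.9545 ≈ 105945 m; 0.05° of that is 5297.26 m.
That is 5297.26 m = 5.2973 km.

5 kilometres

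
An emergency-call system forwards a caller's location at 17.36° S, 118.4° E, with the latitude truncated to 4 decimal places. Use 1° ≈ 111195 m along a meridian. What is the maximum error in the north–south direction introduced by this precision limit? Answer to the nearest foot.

36 feet

Truncating at 4 decimal places can drop up to a full unit in the last place, so the latitude may be off by as much as 0.0001°.
So the N–S error is at most 0.0001 × 111195 = 11.1195 m.
Converting: 11.1195 m × 3.2808 ft/m ≈ 36.481 ft.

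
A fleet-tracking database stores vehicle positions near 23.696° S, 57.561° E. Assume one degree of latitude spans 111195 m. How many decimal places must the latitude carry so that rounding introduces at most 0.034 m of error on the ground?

One degree of latitude covers 111195 m.
Rounding to N decimal places gives at most 0.5 × 10⁻ᴺ degrees of error, i.e. 0.5 × 10⁻ᴺ × 111195 m.
Setting 55597.5 × 10⁻ᴺ ≤ 0.034 gives 10ᴺ ≥ 1.635e+06, i.e. N ≥ 6.21.
At 6 places the error can reach 0.0556 m, but 7 places keeps it to 0.00556 m.

7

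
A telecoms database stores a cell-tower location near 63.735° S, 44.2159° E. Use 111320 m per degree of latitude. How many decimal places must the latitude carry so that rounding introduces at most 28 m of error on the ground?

4

One degree of latitude covers 111320 m.
N decimal places → at most half a unit in the last place, 0.5 × 10⁻ᴺ° = 111320/2 × 10⁻ᴺ m.
Setting 55660 × 10⁻ᴺ ≤ 28 gives 10ᴺ ≥ 1988, i.e. N ≥ 3.30.
So 4 decimal places suffice (5.57 m); 3 would allow up to 55.7 m.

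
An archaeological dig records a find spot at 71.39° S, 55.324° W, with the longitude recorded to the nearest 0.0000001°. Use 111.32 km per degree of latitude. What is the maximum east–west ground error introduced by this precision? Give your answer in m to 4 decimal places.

0.0018 m

Rounding to 7 decimal places leaves the longitude within ±5e-08° of the true value.
At latitude 71.39° a degree of longitude spans 111320 m × cos 71.39° = 111320 × 0.3191 ≈ 35525 m.
Maximum E–W displacement: 5e-08 × 35525 = 0.00177625 m.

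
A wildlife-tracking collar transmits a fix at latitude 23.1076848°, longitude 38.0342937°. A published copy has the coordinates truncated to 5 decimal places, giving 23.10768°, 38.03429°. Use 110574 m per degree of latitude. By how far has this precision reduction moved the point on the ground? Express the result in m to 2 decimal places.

0.65 m

Δlat = 23.1076848 − 23.10768 = +0.0000048°; Δlon = 38.0342937 − 38.03429 = +0.0000037°.
N–S: 0.0000048° × 110574 m/° = 0.530755 m.
East–west at this latitude: 0.0000037° × 110574 × cos 23.1077° ≈ 0.0000037 × 101703 = 0.376299 m.
Distance: √(0.530755² + 0.376299²) ≈ 0.650617 m.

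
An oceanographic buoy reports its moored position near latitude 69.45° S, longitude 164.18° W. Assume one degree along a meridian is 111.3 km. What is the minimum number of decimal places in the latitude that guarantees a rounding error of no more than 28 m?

One degree of latitude covers 111300 m.
With N decimal places the half-ulp bound is 0.5·10⁻ᴺ°, or 0.5·10⁻ᴺ × 111300 m on the ground.
Setting 55650 × 10⁻ᴺ ≤ 28 gives 10ᴺ ≥ 1988, i.e. N ≥ 3.30.
At 3 places the error can reach 55.6 m, but 4 places keeps it to 5.57 m.

4 decimal places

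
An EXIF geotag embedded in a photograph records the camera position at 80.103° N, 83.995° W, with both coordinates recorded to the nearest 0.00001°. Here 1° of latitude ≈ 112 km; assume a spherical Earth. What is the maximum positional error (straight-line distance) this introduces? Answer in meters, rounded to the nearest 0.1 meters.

0.6 meters

Rounding to 5 decimal places leaves each coordinate within ±5e-06° of the true value.
North–south component: 5e-06° × 112000 = 0.56 m.
East–west component at 80.103°: 5e-06° × 112000 × cos 80.103° ≈ 5e-06 × 19250.3 ≈ 0.0962514 m.
Combining orthogonally: (0.56² + 0.0962514²)^½ ≈ 0.568212 m.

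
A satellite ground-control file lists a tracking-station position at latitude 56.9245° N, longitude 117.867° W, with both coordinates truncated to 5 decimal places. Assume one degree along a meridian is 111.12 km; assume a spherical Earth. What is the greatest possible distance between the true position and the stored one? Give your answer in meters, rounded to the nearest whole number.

Truncating at 5 decimal places can drop up to a full unit in the last place, so each coordinate may be off by as much as 1e-05°.
Latitude error → 1e-05 × 111120 = 1.1112 m along the meridian.
Longitude error → 1e-05 × 111120 × cos 56.9245° = 1e-05 × 111120 × 0.5457 ≈ 0.60643 m.
Combining orthogonally: (1.1112² + 0.60643²)^½ ≈ 1.26591 m.

1 meters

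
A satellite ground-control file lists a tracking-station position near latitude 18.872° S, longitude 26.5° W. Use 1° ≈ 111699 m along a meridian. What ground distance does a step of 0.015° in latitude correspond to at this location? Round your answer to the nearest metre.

1675 metres

0.015° × 111699 m/° = 1675.48 m.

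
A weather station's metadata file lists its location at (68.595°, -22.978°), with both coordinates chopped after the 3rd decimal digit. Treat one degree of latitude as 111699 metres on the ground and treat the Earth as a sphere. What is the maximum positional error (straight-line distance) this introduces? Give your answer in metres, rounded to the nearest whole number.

119 metres

Truncating at 3 decimal places can drop up to a full unit in the last place, so each coordinate may be off by as much as 0.001°.
N–S: 0.001° × 111699 m/° = 111.699 m.
East–west component at 68.595°: 0.001° × 111699 × cos 68.595° ≈ 0.001 × 40765.4 ≈ 40.7654 m.
Combining orthogonally: (111.699² + 40.7654²)^½ ≈ 118.905 m.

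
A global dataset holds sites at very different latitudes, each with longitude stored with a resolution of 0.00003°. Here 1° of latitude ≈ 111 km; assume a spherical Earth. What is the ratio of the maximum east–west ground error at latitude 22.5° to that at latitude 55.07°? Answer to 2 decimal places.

1.61

With a 0.00003° grid the true value lies within half a step, ±0.00003°/2 = ±1.5e-05°, of the stored one.
Error at 22.5° = 1.5e-05° × 111000 × cos 22.5° ≈ 1.665 × 0.9239 = 1.5383 m.
Error at 55.07° = 1.5e-05° × 111000 × cos 55.07° ≈ 1.665 × 0.5726 = 0.95334 m.
The ratio reduces to cos 22.5° / cos 55.07° = 0.9239/0.5726 ≈ 1.6136.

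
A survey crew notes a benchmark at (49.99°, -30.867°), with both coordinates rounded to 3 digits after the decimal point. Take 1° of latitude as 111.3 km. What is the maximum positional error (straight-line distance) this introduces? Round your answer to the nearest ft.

217 ft

Rounding to 3 decimal places leaves each coordinate within ±0.0005° of the true value.
Latitude error → 0.0005 × 111300 = 55.65 m along the meridian.
Longitude error → 0.0005 × 111300 × cos 49.99° = 0.0005 × 111300 × 0.6429 ≈ 35.7786 m.
Combining orthogonally: (55.65² + 35.7786²)^½ ≈ 66.1591 m.
In feet: 66.1591 m ÷ 0.3048 ≈ 217.06 ft.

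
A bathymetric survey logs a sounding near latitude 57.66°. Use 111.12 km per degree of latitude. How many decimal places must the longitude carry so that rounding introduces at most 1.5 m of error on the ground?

At 57.66° one degree of longitude covers 111120 × cos 57.66° ≈ 111120 × 0.5349 ≈ 59442.8 m.
Rounding to N decimal places gives at most 0.5 × 10⁻ᴺ degrees of error, i.e. 0.5 × 10⁻ᴺ × 59442.8 m.
Setting 29721.4 × 10⁻ᴺ ≤ 1.5 gives 10ᴺ ≥ 1.981e+04, i.e. N ≥ 4.30.
So 5 decimal places suffice (0.297 m); 4 would allow up to 2.97 m.

5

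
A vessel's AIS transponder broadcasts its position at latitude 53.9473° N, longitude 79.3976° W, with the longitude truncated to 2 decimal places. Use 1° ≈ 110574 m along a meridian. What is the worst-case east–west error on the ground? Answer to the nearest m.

Truncating at 2 decimal places can drop up to a full unit in the last place, so the longitude may be off by as much as 0.01°.
At latitude 53.9473° a degree of longitude spans 110574 m × cos 53.9473° = 110574 × 0.5885 ≈ 65076 m.
East–west error: 0.01° × 65076 m/° ≈ 650.76 m.

651 m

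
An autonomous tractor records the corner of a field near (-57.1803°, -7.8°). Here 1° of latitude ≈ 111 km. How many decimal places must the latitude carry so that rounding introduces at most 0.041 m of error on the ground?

7 decimal places

One degree of latitude covers 111000 m.
With N decimal places the half-ulp bound is 0.5·10⁻ᴺ°, or 0.5·10⁻ᴺ × 111000 m on the ground.
Need 0.5 × 111000 × 10⁻ᴺ ≤ 0.041 → 10⁻ᴺ ≤ 7.387e-07, so N ≥ 6.13.
At 6 places the error can reach 0.0555 m, but 7 places keeps it to 0.00555 m.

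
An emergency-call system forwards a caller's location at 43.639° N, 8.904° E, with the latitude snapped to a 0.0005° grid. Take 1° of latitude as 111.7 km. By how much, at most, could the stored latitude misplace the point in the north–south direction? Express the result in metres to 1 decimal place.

27.9 metres

With a 0.0005° grid the true value lies within half a step, ±0.0005°/2 = ±0.00025°, of the stored one.
North–south distance: 0.00025° × 111700 m/° = 27.925 m.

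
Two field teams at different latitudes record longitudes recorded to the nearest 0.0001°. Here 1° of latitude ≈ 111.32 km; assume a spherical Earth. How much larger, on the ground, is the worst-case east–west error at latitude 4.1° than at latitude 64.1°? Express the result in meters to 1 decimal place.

Rounding to 4 decimal places leaves the longitude within ±5e-05° of the true value.
At 4.1°: 5e-05° × 111320 × cos 4.1° = 5e-05 × 111320 × 0.9974 ≈ 5.5518 m.
At 64.1°: 5e-05° × 111320 × cos 64.1° = 5e-05 × 111320 × 0.4368 ≈ 2.4312 m.
So the lower-latitude error exceeds the higher by 5.5518 − 2.4312 = 3.1205 m.

3.1 meters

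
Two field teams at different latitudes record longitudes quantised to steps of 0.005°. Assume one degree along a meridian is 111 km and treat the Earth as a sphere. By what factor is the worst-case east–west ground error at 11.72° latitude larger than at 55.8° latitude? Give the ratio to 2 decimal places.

1.74

With a 0.005° grid the true value lies within half a step, ±0.005°/2 = ±0.0025°, of the stored one.
Error at 11.72° = 0.0025° × 111000 × cos 11.72° ≈ 277.5 × 0.9792 = 271.71 m.
Error at 55.8° = 0.0025° × 111000 × cos 55.8° ≈ 277.5 × 0.5621 = 155.98 m.
The ratio reduces to cos 11.72° / cos 55.8° = 0.9792/0.5621 ≈ 1.7420.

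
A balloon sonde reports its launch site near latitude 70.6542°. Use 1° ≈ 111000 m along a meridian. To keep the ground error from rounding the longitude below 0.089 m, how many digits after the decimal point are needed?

At 70.6542° one degree of longitude covers 111000 × cos 70.6542° ≈ 111000 × 0.3313 ≈ 36770.8 m.
With N decimal places the half-ulp bound is 0.5·10⁻ᴺ°, or 0.5·10⁻ᴺ × 36770.8 m on the ground.
Need 0.5 × 36770.8 × 10⁻ᴺ ≤ 0.089 → 10⁻ᴺ ≤ 4.841e-06, so N ≥ 5.32.
So 6 decimal places suffice (0.0184 m); 5 would allow up to 0.184 m.

6 decimal places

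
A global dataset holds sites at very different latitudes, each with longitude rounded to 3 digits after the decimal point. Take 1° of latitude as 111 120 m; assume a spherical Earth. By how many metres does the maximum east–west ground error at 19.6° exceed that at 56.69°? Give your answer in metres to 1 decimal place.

21.8 metres

Rounding to 3 decimal places leaves the longitude within ±0.0005° of the true value.
Error at 19.6° = 0.0005° × 111120 × cos 19.6° ≈ 55.56 × 0.9421 = 52.341 m.
Error at 56.69° = 0.0005° × 111120 × cos 56.69° ≈ 55.56 × 0.5492 = 30.512 m.
So the lower-latitude error exceeds the higher by 52.341 − 30.512 = 21.829 m.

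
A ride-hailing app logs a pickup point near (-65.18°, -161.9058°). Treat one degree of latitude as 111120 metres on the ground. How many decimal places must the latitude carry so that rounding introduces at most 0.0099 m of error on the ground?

One degree of latitude covers 111120 m.
With N decimal places the half-ulp bound is 0.5·10⁻ᴺ°, or 0.5·10⁻ᴺ × 111120 m on the ground.
Setting 55560 × 10⁻ᴺ ≤ 0.0099 gives 10ᴺ ≥ 5.612e+06, i.e. N ≥ 6.75.
N = 6 would give 0.0556 m (too coarse); N = 7 gives 0.00556 m ≤ 0.0099 m.

7 decimal places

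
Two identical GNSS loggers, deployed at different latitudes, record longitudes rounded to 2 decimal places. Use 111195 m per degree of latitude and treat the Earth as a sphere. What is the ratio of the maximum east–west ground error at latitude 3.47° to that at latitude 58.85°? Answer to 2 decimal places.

1.93

Rounding to 2 decimal places leaves the longitude within ±0.005° of the true value.
At 3.47°: 0.005° × 111195 × cos 3.47° = 0.005 × 111195 × 0.9982 ≈ 554.96 m.
Error at 58.85° = 0.005° × 111195 × cos 58.85° ≈ 555.98 × 0.5173 = 287.59 m.
Ratio: 554.96 / 287.59 = cos 3.47° / cos 58.85° ≈ 1.9296.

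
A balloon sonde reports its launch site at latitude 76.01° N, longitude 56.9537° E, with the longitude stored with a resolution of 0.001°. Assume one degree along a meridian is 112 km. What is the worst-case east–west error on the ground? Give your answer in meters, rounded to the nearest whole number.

With a 0.001° grid the true value lies within half a step, ±0.001°/2 = ±0.0005°, of the stored one.
Parallels shrink by cos φ, so at 76.01° a degree of longitude is 112000 × 0.2418 ≈ 27076.3 m.
Maximum E–W displacement: 0.0005 × 27076.3 = 13.5381 m.

14 meters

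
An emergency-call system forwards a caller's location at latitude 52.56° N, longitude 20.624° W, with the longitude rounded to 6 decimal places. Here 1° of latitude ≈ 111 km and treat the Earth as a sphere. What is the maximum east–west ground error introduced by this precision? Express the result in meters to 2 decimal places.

Rounding to 6 decimal places leaves the longitude within ±5e-07° of the true value.
One degree of longitude at 52.56° is 111000 × cos 52.56° ≈ 111000 × 0.6079 = 67480.3 m.
East–west error: 5e-07° × 67480.3 m/° ≈ 0.0337401 m.

0.03 meters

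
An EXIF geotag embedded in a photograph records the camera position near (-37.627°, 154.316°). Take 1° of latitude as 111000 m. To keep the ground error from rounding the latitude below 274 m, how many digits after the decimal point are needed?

One degree of latitude covers 111000 m.
N decimal places → at most half a unit in the last place, 0.5 × 10⁻ᴺ° = 111000/2 × 10⁻ᴺ m.
Setting 55500 × 10⁻ᴺ ≤ 274 gives 10ᴺ ≥ 202.6, i.e. N ≥ 2.31.
N = 2 would give 555 m (too coarse); N = 3 gives 55.5 m ≤ 274 m.

3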